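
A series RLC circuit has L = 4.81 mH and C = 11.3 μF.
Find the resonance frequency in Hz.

Step 1 — Resonance condition Im(Z)=0 gives ω₀ = 1/√(LC).
Step 2 — ω₀ = 1/√(0.00481·1.13e-05) = 4289 rad/s.
Step 3 — f₀ = ω₀/(2π) = 682.7 Hz.

f₀ = 682.7 Hz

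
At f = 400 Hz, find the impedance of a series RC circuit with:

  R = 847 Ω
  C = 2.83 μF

Step 1 — Angular frequency: ω = 2π·f = 2π·400 = 2513 rad/s.
Step 2 — Component impedances:
  R: Z = R = 847 Ω
  C: Z = 1/(jωC) = -j/(ω·C) = 0 - j140.6 Ω
Step 3 — Series combination: Z_total = R + C = 847 - j140.6 Ω = 858.6∠-9.4° Ω.

Z = 847 - j140.6 Ω = 858.6∠-9.4° Ω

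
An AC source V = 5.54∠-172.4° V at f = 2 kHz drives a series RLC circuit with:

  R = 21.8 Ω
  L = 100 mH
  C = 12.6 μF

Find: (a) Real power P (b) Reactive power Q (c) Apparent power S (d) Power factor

Step 1 — Angular frequency: ω = 2π·f = 2π·2000 = 1.257e+04 rad/s.
Step 2 — Component impedances:
  R: Z = R = 21.8 Ω
  L: Z = jωL = j·1.257e+04·0.1 = 0 + j1257 Ω
  C: Z = 1/(jωC) = -j/(ω·C) = 0 - j6.316 Ω
Step 3 — Series combination: Z_total = R + L + C = 21.8 + j1250 Ω = 1251∠89.0° Ω.
Step 4 — Source phasor: V = 5.54∠-172.4° V = -5.491 - j0.7327 V.
Step 5 — Current: I = V / Z = -0.0006624 + j0.00438 A = 0.00443∠98.6° A.
Step 6 — Complex power: S = V·I* = 0.0004279 + j0.02454 VA.
Step 7 — Real power: P = Re(S) = 0.0004279 W.
Step 8 — Reactive power: Q = Im(S) = 0.02454 VAR.
Step 9 — Apparent power: |S| = 0.02454 VA.
Step 10 — Power factor: PF = P/|S| = 0.01743 (lagging).

(a) P = 0.0004279 W  (b) Q = 0.02454 VAR  (c) S = 0.02454 VA  (d) PF = 0.01743 (lagging)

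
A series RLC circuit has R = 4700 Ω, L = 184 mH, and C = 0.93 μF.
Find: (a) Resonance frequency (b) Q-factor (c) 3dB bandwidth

Step 1 — Resonance: ω₀ = 1/√(LC) = 1/√(0.184·9.3e-07) = 2417 rad/s.
Step 2 — f₀ = ω₀/(2π) = 384.7 Hz.
Step 3 — Series Q: Q = ω₀L/R = 2417·0.184/4700 = 0.09464.
Step 4 — Bandwidth: Δω = ω₀/Q = 2.554e+04 rad/s; BW = Δω/(2π) = 4065 Hz.

(a) f₀ = 384.7 Hz  (b) Q = 0.09464  (c) BW = 4065 Hz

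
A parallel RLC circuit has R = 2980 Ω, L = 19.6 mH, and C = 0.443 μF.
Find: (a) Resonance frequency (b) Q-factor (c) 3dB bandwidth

Step 1 — Resonance: ω₀ = 1/√(LC) = 1/√(0.0196·4.43e-07) = 1.073e+04 rad/s.
Step 2 — f₀ = ω₀/(2π) = 1708 Hz.
Step 3 — Parallel Q: Q = R/(ω₀L) = 2980/(1.073e+04·0.0196) = 14.17.
Step 4 — Bandwidth: Δω = ω₀/Q = 757.5 rad/s; BW = Δω/(2π) = 120.6 Hz.

(a) f₀ = 1708 Hz  (b) Q = 14.17  (c) BW = 120.6 Hz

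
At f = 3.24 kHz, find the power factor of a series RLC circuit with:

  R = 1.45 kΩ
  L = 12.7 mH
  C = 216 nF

Step 1 — Angular frequency: ω = 2π·f = 2π·3240 = 2.036e+04 rad/s.
Step 2 — Component impedances:
  R: Z = R = 1450 Ω
  L: Z = jωL = j·2.036e+04·0.0127 = 0 + j258.5 Ω
  C: Z = 1/(jωC) = -j/(ω·C) = 0 - j227.4 Ω
Step 3 — Series combination: Z_total = R + L + C = 1450 + j31.12 Ω = 1450∠1.2° Ω.
Step 4 — Power factor: PF = cos(φ) = Re(Z)/|Z| = 1450/1450.3 = 0.9998.
Step 5 — Type: Im(Z) = 31.12 ⇒ lagging (phase φ = 1.2°).

PF = 0.9998 (lagging, φ = 1.2°)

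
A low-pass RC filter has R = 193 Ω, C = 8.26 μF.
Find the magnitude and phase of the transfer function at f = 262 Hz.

Step 1 — Angular frequency: ω = 2π·262 = 1646 rad/s.
Step 2 — Transfer function: H(jω) = 1/(1 + jωRC).
Step 3 — Denominator: 1 + jωRC = 1 + j·1646·193·8.26e-06 = 1 + j2.624.
Step 4 — H = 0.1268 - j0.3327.
Step 5 — Magnitude: |H| = 0.3561 (-9.0 dB); phase: φ = -69.1°.

|H| = 0.3561 (-9.0 dB), φ = -69.1°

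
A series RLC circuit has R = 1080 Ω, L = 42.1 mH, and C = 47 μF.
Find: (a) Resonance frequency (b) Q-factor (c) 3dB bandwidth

Step 1 — Resonance: ω₀ = 1/√(LC) = 1/√(0.0421·4.7e-05) = 710.9 rad/s.
Step 2 — f₀ = ω₀/(2π) = 113.1 Hz.
Step 3 — Series Q: Q = ω₀L/R = 710.9·0.0421/1080 = 0.02771.
Step 4 — Bandwidth: Δω = ω₀/Q = 2.565e+04 rad/s; BW = Δω/(2π) = 4083 Hz.

(a) f₀ = 113.1 Hz  (b) Q = 0.02771  (c) BW = 4083 Hz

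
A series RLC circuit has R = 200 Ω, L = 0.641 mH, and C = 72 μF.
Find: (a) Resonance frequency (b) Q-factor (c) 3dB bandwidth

Step 1 — Resonance: ω₀ = 1/√(LC) = 1/√(0.000641·7.2e-05) = 4655 rad/s.
Step 2 — f₀ = ω₀/(2π) = 740.8 Hz.
Step 3 — Series Q: Q = ω₀L/R = 4655·0.000641/200 = 0.01492.
Step 4 — Bandwidth: Δω = ω₀/Q = 3.12e+05 rad/s; BW = Δω/(2π) = 4.966e+04 Hz.

(a) f₀ = 740.8 Hz  (b) Q = 0.01492  (c) BW = 4.966e+04 Hz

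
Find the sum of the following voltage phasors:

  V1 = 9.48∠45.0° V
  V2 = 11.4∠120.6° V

Step 1 — Convert each phasor to rectangular form:
  V1 = 9.48·(cos(45.0°) + j·sin(45.0°)) = 6.703 + j6.703 V
  V2 = 11.4·(cos(120.6°) + j·sin(120.6°)) = -5.803 + j9.812 V
Step 2 — Sum components: V_total = 0.9003 + j16.52 V.
Step 3 — Convert to polar: |V_total| = 16.54 V, ∠V_total = 86.9°.

V_total = 16.54∠86.9° V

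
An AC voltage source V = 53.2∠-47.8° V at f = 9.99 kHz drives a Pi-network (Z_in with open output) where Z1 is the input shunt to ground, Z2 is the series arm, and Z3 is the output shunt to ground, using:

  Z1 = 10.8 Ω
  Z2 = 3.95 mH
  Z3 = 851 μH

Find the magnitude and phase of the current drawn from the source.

Step 1 — Angular frequency: ω = 2π·f = 2π·9990 = 6.277e+04 rad/s.
Step 2 — Component impedances:
  Z1: Z = R = 10.8 Ω
  Z2: Z = jωL = j·6.277e+04·0.00395 = 0 + j247.9 Ω
  Z3: Z = jωL = j·6.277e+04·0.000851 = 0 + j53.42 Ω
Step 3 — With open output, the series arm Z2 and the output shunt Z3 appear in series to ground: Z2 + Z3 = 0 + j301.4 Ω.
Step 4 — Parallel with input shunt Z1: Z_in = Z1 || (Z2 + Z3) = 10.79 + j0.3866 Ω = 10.79∠2.1° Ω.
Step 5 — Source phasor: V = 53.2∠-47.8° V = 35.74 - j39.41 V.
Step 6 — Ohm's law: I = V / Z_total = (35.74 - j39.41) / (10.79 + j0.3866) = 3.178 - j3.768 A.
Step 7 — Convert to polar: |I| = 4.929 A, ∠I = -49.9°.

I = 4.929∠-49.9° A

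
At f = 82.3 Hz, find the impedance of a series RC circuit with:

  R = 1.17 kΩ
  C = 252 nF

Step 1 — Angular frequency: ω = 2π·f = 2π·82.3 = 517.1 rad/s.
Step 2 — Component impedances:
  R: Z = R = 1170 Ω
  C: Z = 1/(jωC) = -j/(ω·C) = 0 - j7674 Ω
Step 3 — Series combination: Z_total = R + C = 1170 - j7674 Ω = 7763∠-81.3° Ω.

Z = 1170 - j7674 Ω = 7763∠-81.3° Ω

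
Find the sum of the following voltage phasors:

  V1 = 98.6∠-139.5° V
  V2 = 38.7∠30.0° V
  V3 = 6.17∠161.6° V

Step 1 — Convert each phasor to rectangular form:
  V1 = 98.6·(cos(-139.5°) + j·sin(-139.5°)) = -74.98 - j64.04 V
  V2 = 38.7·(cos(30.0°) + j·sin(30.0°)) = 33.52 + j19.35 V
  V3 = 6.17·(cos(161.6°) + j·sin(161.6°)) = -5.855 + j1.948 V
Step 2 — Sum components: V_total = -47.32 - j42.74 V.
Step 3 — Convert to polar: |V_total| = 63.76 V, ∠V_total = -137.9°.

V_total = 63.76∠-137.9° V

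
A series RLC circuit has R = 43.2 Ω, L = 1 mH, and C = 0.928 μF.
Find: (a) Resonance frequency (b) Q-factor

Step 1 — Resonance condition Im(Z)=0 gives ω₀ = 1/√(LC).
Step 2 — ω₀ = 1/√(0.001·9.28e-07) = 3.283e+04 rad/s.
Step 3 — f₀ = ω₀/(2π) = 5225 Hz.
Step 4 — Series Q: Q = ω₀L/R = 3.283e+04·0.001/43.2 = 0.7599.

(a) f₀ = 5225 Hz  (b) Q = 0.7599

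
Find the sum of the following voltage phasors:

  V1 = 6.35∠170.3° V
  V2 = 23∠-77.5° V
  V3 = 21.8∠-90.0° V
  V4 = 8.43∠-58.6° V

Step 1 — Convert each phasor to rectangular form:
  V1 = 6.35·(cos(170.3°) + j·sin(170.3°)) = -6.259 + j1.07 V
  V2 = 23·(cos(-77.5°) + j·sin(-77.5°)) = 4.978 - j22.45 V
  V3 = 21.8·(cos(-90.0°) + j·sin(-90.0°)) = 0 - j21.8 V
  V4 = 8.43·(cos(-58.6°) + j·sin(-58.6°)) = 4.392 - j7.195 V
Step 2 — Sum components: V_total = 3.111 - j50.38 V.
Step 3 — Convert to polar: |V_total| = 50.48 V, ∠V_total = -86.5°.

V_total = 50.48∠-86.5° V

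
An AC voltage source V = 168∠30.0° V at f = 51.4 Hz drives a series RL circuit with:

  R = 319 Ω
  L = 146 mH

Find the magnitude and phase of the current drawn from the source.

Step 1 — Angular frequency: ω = 2π·f = 2π·51.4 = 323 rad/s.
Step 2 — Component impedances:
  R: Z = R = 319 Ω
  L: Z = jωL = j·323·0.146 = 0 + j47.15 Ω
Step 3 — Series combination: Z_total = R + L = 319 + j47.15 Ω = 322.5∠8.4° Ω.
Step 4 — Source phasor: V = 168∠30.0° V = 145.5 + j84 V.
Step 5 — Ohm's law: I = V / Z_total = (145.5 + j84) / (319 + j47.15) = 0.4844 + j0.1917 A.
Step 6 — Convert to polar: |I| = 0.521 A, ∠I = 21.6°.

I = 0.521∠21.6° A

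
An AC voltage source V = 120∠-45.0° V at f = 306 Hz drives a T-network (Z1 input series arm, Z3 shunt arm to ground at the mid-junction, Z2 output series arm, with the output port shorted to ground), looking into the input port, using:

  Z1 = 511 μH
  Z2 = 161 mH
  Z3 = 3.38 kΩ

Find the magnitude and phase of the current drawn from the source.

Step 1 — Angular frequency: ω = 2π·f = 2π·306 = 1923 rad/s.
Step 2 — Component impedances:
  Z1: Z = jωL = j·1923·0.000511 = 0 + j0.9825 Ω
  Z2: Z = jωL = j·1923·0.161 = 0 + j309.5 Ω
  Z3: Z = R = 3380 Ω
Step 3 — With the output port shorted to ground, the output series arm Z2 runs from the junction to ground; the shunt arm Z3 also runs from the junction to ground. They appear in parallel: Z3 || Z2 = 28.11 + j307 Ω.
Step 4 — Series with input arm Z1: Z_in = Z1 + (Z3 || Z2) = 28.11 + j308 Ω = 309.2∠84.8° Ω.
Step 5 — Source phasor: V = 120∠-45.0° V = 84.85 - j84.85 V.
Step 6 — Ohm's law: I = V / Z_total = (84.85 - j84.85) / (28.11 + j308) = -0.2483 - j0.2982 A.
Step 7 — Convert to polar: |I| = 0.3881 A, ∠I = -129.8°.

I = 0.3881∠-129.8° A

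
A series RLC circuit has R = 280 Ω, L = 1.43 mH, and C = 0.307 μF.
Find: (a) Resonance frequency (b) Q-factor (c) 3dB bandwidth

Step 1 — Resonance condition Im(Z)=0 gives ω₀ = 1/√(LC).
Step 2 — ω₀ = 1/√(0.00143·3.07e-07) = 4.773e+04 rad/s.
Step 3 — f₀ = ω₀/(2π) = 7596 Hz.
Step 4 — Series Q: Q = ω₀L/R = 4.773e+04·0.00143/280 = 0.2437.
Step 5 — 3dB bandwidth: Δω = ω₀/Q = 1.958e+05 rad/s; BW = Δω/(2π) = 3.116e+04 Hz.

(a) f₀ = 7596 Hz  (b) Q = 0.2437  (c) BW = 3.116e+04 Hz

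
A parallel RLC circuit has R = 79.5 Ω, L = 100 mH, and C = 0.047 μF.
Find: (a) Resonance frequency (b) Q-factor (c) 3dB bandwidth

Step 1 — Resonance: ω₀ = 1/√(LC) = 1/√(0.1·4.7e-08) = 1.459e+04 rad/s.
Step 2 — f₀ = ω₀/(2π) = 2322 Hz.
Step 3 — Parallel Q: Q = R/(ω₀L) = 79.5/(1.459e+04·0.1) = 0.0545.
Step 4 — Bandwidth: Δω = ω₀/Q = 2.676e+05 rad/s; BW = Δω/(2π) = 4.259e+04 Hz.

(a) f₀ = 2322 Hz  (b) Q = 0.0545  (c) BW = 4.259e+04 Hz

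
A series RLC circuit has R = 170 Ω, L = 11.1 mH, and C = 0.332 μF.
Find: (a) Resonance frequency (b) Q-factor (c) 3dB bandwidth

Step 1 — Resonance condition Im(Z)=0 gives ω₀ = 1/√(LC).
Step 2 — ω₀ = 1/√(0.0111·3.32e-07) = 1.647e+04 rad/s.
Step 3 — f₀ = ω₀/(2π) = 2622 Hz.
Step 4 — Series Q: Q = ω₀L/R = 1.647e+04·0.0111/170 = 1.076.
Step 5 — 3dB bandwidth: Δω = ω₀/Q = 1.532e+04 rad/s; BW = Δω/(2π) = 2438 Hz.

(a) f₀ = 2622 Hz  (b) Q = 1.076  (c) BW = 2438 Hz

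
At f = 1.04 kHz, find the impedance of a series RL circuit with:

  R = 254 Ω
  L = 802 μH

Step 1 — Angular frequency: ω = 2π·f = 2π·1040 = 6535 rad/s.
Step 2 — Component impedances:
  R: Z = R = 254 Ω
  L: Z = jωL = j·6535·0.000802 = 0 + j5.241 Ω
Step 3 — Series combination: Z_total = R + L = 254 + j5.241 Ω = 254.1∠1.2° Ω.

Z = 254 + j5.241 Ω = 254.1∠1.2° Ω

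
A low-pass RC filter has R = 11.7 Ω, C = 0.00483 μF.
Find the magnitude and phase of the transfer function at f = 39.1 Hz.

Step 1 — Angular frequency: ω = 2π·39.1 = 245.7 rad/s.
Step 2 — Transfer function: H(jω) = 1/(1 + jωRC).
Step 3 — Denominator: 1 + jωRC = 1 + j·245.7·11.7·4.83e-09 = 1 + j1.388e-05.
Step 4 — H = 1 - j1.388e-05.
Step 5 — Magnitude: |H| = 1 (-0.0 dB); phase: φ = -0.0°.

|H| = 1 (-0.0 dB), φ = -0.0°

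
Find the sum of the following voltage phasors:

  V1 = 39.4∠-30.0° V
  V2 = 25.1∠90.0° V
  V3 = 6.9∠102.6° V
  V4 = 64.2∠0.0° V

Step 1 — Convert each phasor to rectangular form:
  V1 = 39.4·(cos(-30.0°) + j·sin(-30.0°)) = 34.12 - j19.7 V
  V2 = 25.1·(cos(90.0°) + j·sin(90.0°)) = 0 + j25.1 V
  V3 = 6.9·(cos(102.6°) + j·sin(102.6°)) = -1.505 + j6.734 V
  V4 = 64.2·(cos(0.0°) + j·sin(0.0°)) = 64.2 V
Step 2 — Sum components: V_total = 96.82 + j12.13 V.
Step 3 — Convert to polar: |V_total| = 97.57 V, ∠V_total = 7.1°.

V_total = 97.57∠7.1° V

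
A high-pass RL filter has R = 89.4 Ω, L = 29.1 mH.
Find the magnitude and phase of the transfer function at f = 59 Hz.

Step 1 — Angular frequency: ω = 2π·59 = 370.7 rad/s.
Step 2 — Transfer function: H(jω) = jωL/(R + jωL).
Step 3 — Numerator jωL = j·10.79; denominator R + jωL = 89.4 + j10.79.
Step 4 — H = 0.01435 + j0.1189.
Step 5 — Magnitude: |H| = 0.1198 (-18.4 dB); phase: φ = 83.1°.

|H| = 0.1198 (-18.4 dB), φ = 83.1°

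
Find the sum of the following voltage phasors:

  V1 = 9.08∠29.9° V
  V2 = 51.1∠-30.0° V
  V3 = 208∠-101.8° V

Step 1 — Convert each phasor to rectangular form:
  V1 = 9.08·(cos(29.9°) + j·sin(29.9°)) = 7.871 + j4.526 V
  V2 = 51.1·(cos(-30.0°) + j·sin(-30.0°)) = 44.25 - j25.55 V
  V3 = 208·(cos(-101.8°) + j·sin(-101.8°)) = -42.54 - j203.6 V
Step 2 — Sum components: V_total = 9.59 - j224.6 V.
Step 3 — Convert to polar: |V_total| = 224.8 V, ∠V_total = -87.6°.

V_total = 224.8∠-87.6° V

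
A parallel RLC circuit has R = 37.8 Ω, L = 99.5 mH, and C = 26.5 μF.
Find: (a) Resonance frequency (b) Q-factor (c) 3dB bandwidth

Step 1 — Resonance: ω₀ = 1/√(LC) = 1/√(0.0995·2.65e-05) = 615.8 rad/s.
Step 2 — f₀ = ω₀/(2π) = 98.01 Hz.
Step 3 — Parallel Q: Q = R/(ω₀L) = 37.8/(615.8·0.0995) = 0.6169.
Step 4 — Bandwidth: Δω = ω₀/Q = 998.3 rad/s; BW = Δω/(2π) = 158.9 Hz.

(a) f₀ = 98.01 Hz  (b) Q = 0.6169  (c) BW = 158.9 Hz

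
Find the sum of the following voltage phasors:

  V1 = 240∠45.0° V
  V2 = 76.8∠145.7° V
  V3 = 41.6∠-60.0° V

Step 1 — Convert each phasor to rectangular form:
  V1 = 240·(cos(45.0°) + j·sin(45.0°)) = 169.7 + j169.7 V
  V2 = 76.8·(cos(145.7°) + j·sin(145.7°)) = -63.44 + j43.28 V
  V3 = 41.6·(cos(-60.0°) + j·sin(-60.0°)) = 20.8 - j36.03 V
Step 2 — Sum components: V_total = 127.1 + j177 V.
Step 3 — Convert to polar: |V_total| = 217.8 V, ∠V_total = 54.3°.

V_total = 217.8∠54.3° V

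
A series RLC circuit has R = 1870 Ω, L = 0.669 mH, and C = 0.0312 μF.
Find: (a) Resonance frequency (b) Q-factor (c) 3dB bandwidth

Step 1 — Resonance: ω₀ = 1/√(LC) = 1/√(0.000669·3.12e-08) = 2.189e+05 rad/s.
Step 2 — f₀ = ω₀/(2π) = 3.484e+04 Hz.
Step 3 — Series Q: Q = ω₀L/R = 2.189e+05·0.000669/1870 = 0.07831.
Step 4 — Bandwidth: Δω = ω₀/Q = 2.795e+06 rad/s; BW = Δω/(2π) = 4.449e+05 Hz.

(a) f₀ = 3.484e+04 Hz  (b) Q = 0.07831  (c) BW = 4.449e+05 Hz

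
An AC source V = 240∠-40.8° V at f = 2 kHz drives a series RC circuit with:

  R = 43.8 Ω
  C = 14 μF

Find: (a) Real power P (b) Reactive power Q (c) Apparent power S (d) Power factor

Step 1 — Angular frequency: ω = 2π·f = 2π·2000 = 1.257e+04 rad/s.
Step 2 — Component impedances:
  R: Z = R = 43.8 Ω
  C: Z = 1/(jωC) = -j/(ω·C) = 0 - j5.684 Ω
Step 3 — Series combination: Z_total = R + C = 43.8 - j5.684 Ω = 44.17∠-7.4° Ω.
Step 4 — Source phasor: V = 240∠-40.8° V = 181.7 - j156.8 V.
Step 5 — Current: I = V / Z = 4.536 - j2.992 A = 5.434∠-33.4° A.
Step 6 — Complex power: S = V·I* = 1293 - j167.8 VA.
Step 7 — Real power: P = Re(S) = 1293 W.
Step 8 — Reactive power: Q = Im(S) = -167.8 VAR.
Step 9 — Apparent power: |S| = 1304 VA.
Step 10 — Power factor: PF = P/|S| = 0.9917 (leading).

(a) P = 1293 W  (b) Q = -167.8 VAR  (c) S = 1304 VA  (d) PF = 0.9917 (leading)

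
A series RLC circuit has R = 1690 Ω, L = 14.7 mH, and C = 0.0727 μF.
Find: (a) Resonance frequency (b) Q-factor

Step 1 — Resonance condition Im(Z)=0 gives ω₀ = 1/√(LC).
Step 2 — ω₀ = 1/√(0.0147·7.27e-08) = 3.059e+04 rad/s.
Step 3 — f₀ = ω₀/(2π) = 4868 Hz.
Step 4 — Series Q: Q = ω₀L/R = 3.059e+04·0.0147/1690 = 0.2661.

(a) f₀ = 4868 Hz  (b) Q = 0.2661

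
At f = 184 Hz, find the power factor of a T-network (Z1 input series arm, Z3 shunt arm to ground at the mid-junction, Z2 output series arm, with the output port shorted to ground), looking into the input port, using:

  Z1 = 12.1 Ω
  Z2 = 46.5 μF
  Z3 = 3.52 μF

Step 1 — Angular frequency: ω = 2π·f = 2π·184 = 1156 rad/s.
Step 2 — Component impedances:
  Z1: Z = R = 12.1 Ω
  Z2: Z = 1/(jωC) = -j/(ω·C) = 0 - j18.6 Ω
  Z3: Z = 1/(jωC) = -j/(ω·C) = 0 - j245.7 Ω
Step 3 — With the output port shorted to ground, the output series arm Z2 runs from the junction to ground; the shunt arm Z3 also runs from the junction to ground. They appear in parallel: Z3 || Z2 = 0 - j17.29 Ω.
Step 4 — Series with input arm Z1: Z_in = Z1 + (Z3 || Z2) = 12.1 - j17.29 Ω = 21.11∠-55.0° Ω.
Step 5 — Power factor: PF = cos(φ) = Re(Z)/|Z| = 12.1/21.105 = 0.5733.
Step 6 — Type: Im(Z) = -17.29 ⇒ leading (phase φ = -55.0°).

PF = 0.5733 (leading, φ = -55.0°)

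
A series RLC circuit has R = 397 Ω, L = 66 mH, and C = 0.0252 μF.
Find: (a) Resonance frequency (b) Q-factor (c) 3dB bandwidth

Step 1 — Resonance: ω₀ = 1/√(LC) = 1/√(0.066·2.52e-08) = 2.452e+04 rad/s.
Step 2 — f₀ = ω₀/(2π) = 3903 Hz.
Step 3 — Series Q: Q = ω₀L/R = 2.452e+04·0.066/397 = 4.076.
Step 4 — Bandwidth: Δω = ω₀/Q = 6015 rad/s; BW = Δω/(2π) = 957.3 Hz.

(a) f₀ = 3903 Hz  (b) Q = 4.076  (c) BW = 957.3 Hz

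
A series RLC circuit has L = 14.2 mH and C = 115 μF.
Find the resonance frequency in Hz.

Step 1 — Resonance condition Im(Z)=0 gives ω₀ = 1/√(LC).
Step 2 — ω₀ = 1/√(0.0142·0.000115) = 782.5 rad/s.
Step 3 — f₀ = ω₀/(2π) = 124.5 Hz.

f₀ = 124.5 Hz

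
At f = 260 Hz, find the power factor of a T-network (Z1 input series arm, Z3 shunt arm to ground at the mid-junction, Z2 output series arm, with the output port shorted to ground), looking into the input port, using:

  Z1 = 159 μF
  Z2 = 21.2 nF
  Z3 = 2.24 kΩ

Step 1 — Angular frequency: ω = 2π·f = 2π·260 = 1634 rad/s.
Step 2 — Component impedances:
  Z1: Z = 1/(jωC) = -j/(ω·C) = 0 - j3.85 Ω
  Z2: Z = 1/(jωC) = -j/(ω·C) = 0 - j2.887e+04 Ω
  Z3: Z = R = 2240 Ω
Step 3 — With the output port shorted to ground, the output series arm Z2 runs from the junction to ground; the shunt arm Z3 also runs from the junction to ground. They appear in parallel: Z3 || Z2 = 2227 - j172.7 Ω.
Step 4 — Series with input arm Z1: Z_in = Z1 + (Z3 || Z2) = 2227 - j176.6 Ω = 2234∠-4.5° Ω.
Step 5 — Power factor: PF = cos(φ) = Re(Z)/|Z| = 2227/2234 = 0.9969.
Step 6 — Type: Im(Z) = -176.6 ⇒ leading (phase φ = -4.5°).

PF = 0.9969 (leading, φ = -4.5°)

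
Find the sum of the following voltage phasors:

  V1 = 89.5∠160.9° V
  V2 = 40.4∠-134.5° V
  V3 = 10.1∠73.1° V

Step 1 — Convert each phasor to rectangular form:
  V1 = 89.5·(cos(160.9°) + j·sin(160.9°)) = -84.57 + j29.29 V
  V2 = 40.4·(cos(-134.5°) + j·sin(-134.5°)) = -28.32 - j28.82 V
  V3 = 10.1·(cos(73.1°) + j·sin(73.1°)) = 2.936 + j9.664 V
Step 2 — Sum components: V_total = -110 + j10.13 V.
Step 3 — Convert to polar: |V_total| = 110.4 V, ∠V_total = 174.7°.

V_total = 110.4∠174.7° V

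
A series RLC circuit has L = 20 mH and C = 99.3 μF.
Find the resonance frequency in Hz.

Step 1 — Resonance condition Im(Z)=0 gives ω₀ = 1/√(LC).
Step 2 — ω₀ = 1/√(0.02·9.93e-05) = 709.6 rad/s.
Step 3 — f₀ = ω₀/(2π) = 112.9 Hz.

f₀ = 112.9 Hz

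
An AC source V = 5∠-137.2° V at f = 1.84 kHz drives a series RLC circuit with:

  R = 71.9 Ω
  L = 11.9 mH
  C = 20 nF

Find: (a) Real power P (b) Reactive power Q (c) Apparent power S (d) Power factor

Step 1 — Angular frequency: ω = 2π·f = 2π·1840 = 1.156e+04 rad/s.
Step 2 — Component impedances:
  R: Z = R = 71.9 Ω
  L: Z = jωL = j·1.156e+04·0.0119 = 0 + j137.6 Ω
  C: Z = 1/(jωC) = -j/(ω·C) = 0 - j4325 Ω
Step 3 — Series combination: Z_total = R + L + C = 71.9 - j4187 Ω = 4188∠-89.0° Ω.
Step 4 — Source phasor: V = 5∠-137.2° V = -3.669 - j3.397 V.
Step 5 — Current: I = V / Z = 0.000796 - j0.0008898 A = 0.001194∠-48.2° A.
Step 6 — Complex power: S = V·I* = 0.0001025 - j0.005969 VA.
Step 7 — Real power: P = Re(S) = 0.0001025 W.
Step 8 — Reactive power: Q = Im(S) = -0.005969 VAR.
Step 9 — Apparent power: |S| = 0.00597 VA.
Step 10 — Power factor: PF = P/|S| = 0.01717 (leading).

(a) P = 0.0001025 W  (b) Q = -0.005969 VAR  (c) S = 0.00597 VA  (d) PF = 0.01717 (leading)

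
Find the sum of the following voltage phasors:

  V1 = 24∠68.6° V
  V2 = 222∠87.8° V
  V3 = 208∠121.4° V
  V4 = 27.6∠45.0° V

Step 1 — Convert each phasor to rectangular form:
  V1 = 24·(cos(68.6°) + j·sin(68.6°)) = 8.757 + j22.35 V
  V2 = 222·(cos(87.8°) + j·sin(87.8°)) = 8.522 + j221.8 V
  V3 = 208·(cos(121.4°) + j·sin(121.4°)) = -108.4 + j177.5 V
  V4 = 27.6·(cos(45.0°) + j·sin(45.0°)) = 19.52 + j19.52 V
Step 2 — Sum components: V_total = -71.57 + j441.2 V.
Step 3 — Convert to polar: |V_total| = 447 V, ∠V_total = 99.2°.

V_total = 447∠99.2° V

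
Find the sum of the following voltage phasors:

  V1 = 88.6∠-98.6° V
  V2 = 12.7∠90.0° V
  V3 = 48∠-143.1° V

Step 1 — Convert each phasor to rectangular form:
  V1 = 88.6·(cos(-98.6°) + j·sin(-98.6°)) = -13.25 - j87.6 V
  V2 = 12.7·(cos(90.0°) + j·sin(90.0°)) = 0 + j12.7 V
  V3 = 48·(cos(-143.1°) + j·sin(-143.1°)) = -38.38 - j28.82 V
Step 2 — Sum components: V_total = -51.63 - j103.7 V.
Step 3 — Convert to polar: |V_total| = 115.9 V, ∠V_total = -116.5°.

V_total = 115.9∠-116.5° V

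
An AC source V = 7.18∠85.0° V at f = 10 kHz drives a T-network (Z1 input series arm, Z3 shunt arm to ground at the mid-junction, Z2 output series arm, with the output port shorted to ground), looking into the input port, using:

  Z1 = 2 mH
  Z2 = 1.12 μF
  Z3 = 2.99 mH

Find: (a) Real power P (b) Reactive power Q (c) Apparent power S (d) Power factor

Step 1 — Angular frequency: ω = 2π·f = 2π·1e+04 = 6.283e+04 rad/s.
Step 2 — Component impedances:
  Z1: Z = jωL = j·6.283e+04·0.002 = 0 + j125.7 Ω
  Z2: Z = 1/(jωC) = -j/(ω·C) = 0 - j14.21 Ω
  Z3: Z = jωL = j·6.283e+04·0.00299 = 0 + j187.9 Ω
Step 3 — With the output port shorted to ground, the output series arm Z2 runs from the junction to ground; the shunt arm Z3 also runs from the junction to ground. They appear in parallel: Z3 || Z2 = 0 - j15.37 Ω.
Step 4 — Series with input arm Z1: Z_in = Z1 + (Z3 || Z2) = 0 + j110.3 Ω = 110.3∠90.0° Ω.
Step 5 — Source phasor: V = 7.18∠85.0° V = 0.6258 + j7.153 V.
Step 6 — Current: I = V / Z = 0.06485 - j0.005674 A = 0.0651∠-5.0° A.
Step 7 — Complex power: S = V·I* = 0 + j0.4674 VA.
Step 8 — Real power: P = Re(S) = 0 W.
Step 9 — Reactive power: Q = Im(S) = 0.4674 VAR.
Step 10 — Apparent power: |S| = 0.4674 VA.
Step 11 — Power factor: PF = P/|S| = 0 (lagging).

(a) P = 0 W  (b) Q = 0.4674 VAR  (c) S = 0.4674 VA  (d) PF = 0 (lagging)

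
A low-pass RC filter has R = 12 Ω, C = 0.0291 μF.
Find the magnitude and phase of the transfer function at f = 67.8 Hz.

Step 1 — Angular frequency: ω = 2π·67.8 = 426 rad/s.
Step 2 — Transfer function: H(jω) = 1/(1 + jωRC).
Step 3 — Denominator: 1 + jωRC = 1 + j·426·12·2.91e-08 = 1 + j0.0001488.
Step 4 — H = 1 - j0.0001488.
Step 5 — Magnitude: |H| = 1 (-0.0 dB); phase: φ = -0.0°.

|H| = 1 (-0.0 dB), φ = -0.0°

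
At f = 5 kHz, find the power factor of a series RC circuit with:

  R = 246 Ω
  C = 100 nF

Step 1 — Angular frequency: ω = 2π·f = 2π·5000 = 3.142e+04 rad/s.
Step 2 — Component impedances:
  R: Z = R = 246 Ω
  C: Z = 1/(jωC) = -j/(ω·C) = 0 - j318.3 Ω
Step 3 — Series combination: Z_total = R + C = 246 - j318.3 Ω = 402.3∠-52.3° Ω.
Step 4 — Power factor: PF = cos(φ) = Re(Z)/|Z| = 246/402.3 = 0.6115.
Step 5 — Type: Im(Z) = -318.3 ⇒ leading (phase φ = -52.3°).

PF = 0.6115 (leading, φ = -52.3°)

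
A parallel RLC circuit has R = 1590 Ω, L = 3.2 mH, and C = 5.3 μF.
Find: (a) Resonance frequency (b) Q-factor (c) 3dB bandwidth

Step 1 — Resonance: ω₀ = 1/√(LC) = 1/√(0.0032·5.3e-06) = 7679 rad/s.
Step 2 — f₀ = ω₀/(2π) = 1222 Hz.
Step 3 — Parallel Q: Q = R/(ω₀L) = 1590/(7679·0.0032) = 64.71.
Step 4 — Bandwidth: Δω = ω₀/Q = 118.7 rad/s; BW = Δω/(2π) = 18.89 Hz.

(a) f₀ = 1222 Hz  (b) Q = 64.71  (c) BW = 18.89 Hz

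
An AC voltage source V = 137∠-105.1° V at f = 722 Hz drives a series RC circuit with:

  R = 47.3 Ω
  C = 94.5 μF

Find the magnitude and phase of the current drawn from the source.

Step 1 — Angular frequency: ω = 2π·f = 2π·722 = 4536 rad/s.
Step 2 — Component impedances:
  R: Z = R = 47.3 Ω
  C: Z = 1/(jωC) = -j/(ω·C) = 0 - j2.333 Ω
Step 3 — Series combination: Z_total = R + C = 47.3 - j2.333 Ω = 47.36∠-2.8° Ω.
Step 4 — Source phasor: V = 137∠-105.1° V = -35.69 - j132.3 V.
Step 5 — Ohm's law: I = V / Z_total = (-35.69 - j132.3) / (47.3 - j2.333) = -0.6151 - j2.827 A.
Step 6 — Convert to polar: |I| = 2.893 A, ∠I = -102.3°.

I = 2.893∠-102.3° A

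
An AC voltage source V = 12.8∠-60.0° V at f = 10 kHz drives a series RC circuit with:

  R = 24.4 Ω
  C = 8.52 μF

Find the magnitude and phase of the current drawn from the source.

Step 1 — Angular frequency: ω = 2π·f = 2π·1e+04 = 6.283e+04 rad/s.
Step 2 — Component impedances:
  R: Z = R = 24.4 Ω
  C: Z = 1/(jωC) = -j/(ω·C) = 0 - j1.868 Ω
Step 3 — Series combination: Z_total = R + C = 24.4 - j1.868 Ω = 24.47∠-4.4° Ω.
Step 4 — Source phasor: V = 12.8∠-60.0° V = 6.4 - j11.09 V.
Step 5 — Ohm's law: I = V / Z_total = (6.4 - j11.09) / (24.4 - j1.868) = 0.2953 - j0.4317 A.
Step 6 — Convert to polar: |I| = 0.5231 A, ∠I = -55.6°.

I = 0.5231∠-55.6° A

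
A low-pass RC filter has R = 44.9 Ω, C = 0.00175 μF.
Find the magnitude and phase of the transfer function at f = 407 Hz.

Step 1 — Angular frequency: ω = 2π·407 = 2557 rad/s.
Step 2 — Transfer function: H(jω) = 1/(1 + jωRC).
Step 3 — Denominator: 1 + jωRC = 1 + j·2557·44.9·1.75e-09 = 1 + j0.0002009.
Step 4 — H = 1 - j0.0002009.
Step 5 — Magnitude: |H| = 1 (-0.0 dB); phase: φ = -0.0°.

|H| = 1 (-0.0 dB), φ = -0.0°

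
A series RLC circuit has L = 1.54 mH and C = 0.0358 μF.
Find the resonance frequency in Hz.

Step 1 — Resonance condition Im(Z)=0 gives ω₀ = 1/√(LC).
Step 2 — ω₀ = 1/√(0.00154·3.58e-08) = 1.347e+05 rad/s.
Step 3 — f₀ = ω₀/(2π) = 2.143e+04 Hz.

f₀ = 2.143e+04 Hz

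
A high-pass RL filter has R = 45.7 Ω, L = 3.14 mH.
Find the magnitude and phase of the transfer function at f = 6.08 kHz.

Step 1 — Angular frequency: ω = 2π·6080 = 3.82e+04 rad/s.
Step 2 — Transfer function: H(jω) = jωL/(R + jωL).
Step 3 — Numerator jωL = j·120; denominator R + jωL = 45.7 + j120.
Step 4 — H = 0.8733 + j0.3327.
Step 5 — Magnitude: |H| = 0.9345 (-0.6 dB); phase: φ = 20.9°.

|H| = 0.9345 (-0.6 dB), φ = 20.9°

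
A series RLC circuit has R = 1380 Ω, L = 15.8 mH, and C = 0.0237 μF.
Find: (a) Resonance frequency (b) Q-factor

Step 1 — Resonance condition Im(Z)=0 gives ω₀ = 1/√(LC).
Step 2 — ω₀ = 1/√(0.0158·2.37e-08) = 5.168e+04 rad/s.
Step 3 — f₀ = ω₀/(2π) = 8225 Hz.
Step 4 — Series Q: Q = ω₀L/R = 5.168e+04·0.0158/1380 = 0.5917.

(a) f₀ = 8225 Hz  (b) Q = 0.5917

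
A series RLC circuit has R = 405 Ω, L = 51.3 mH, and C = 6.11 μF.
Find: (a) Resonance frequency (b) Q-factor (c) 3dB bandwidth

Step 1 — Resonance condition Im(Z)=0 gives ω₀ = 1/√(LC).
Step 2 — ω₀ = 1/√(0.0513·6.11e-06) = 1786 rad/s.
Step 3 — f₀ = ω₀/(2π) = 284.3 Hz.
Step 4 — Series Q: Q = ω₀L/R = 1786·0.0513/405 = 0.2262.
Step 5 — 3dB bandwidth: Δω = ω₀/Q = 7895 rad/s; BW = Δω/(2π) = 1256 Hz.

(a) f₀ = 284.3 Hz  (b) Q = 0.2262  (c) BW = 1256 Hz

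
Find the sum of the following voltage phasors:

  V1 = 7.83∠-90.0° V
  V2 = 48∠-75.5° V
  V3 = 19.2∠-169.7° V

Step 1 — Convert each phasor to rectangular form:
  V1 = 7.83·(cos(-90.0°) + j·sin(-90.0°)) = 0 - j7.83 V
  V2 = 48·(cos(-75.5°) + j·sin(-75.5°)) = 12.02 - j46.47 V
  V3 = 19.2·(cos(-169.7°) + j·sin(-169.7°)) = -18.89 - j3.433 V
Step 2 — Sum components: V_total = -6.872 - j57.73 V.
Step 3 — Convert to polar: |V_total| = 58.14 V, ∠V_total = -96.8°.

V_total = 58.14∠-96.8° V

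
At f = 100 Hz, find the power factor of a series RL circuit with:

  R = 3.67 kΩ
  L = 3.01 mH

Step 1 — Angular frequency: ω = 2π·f = 2π·100 = 628.3 rad/s.
Step 2 — Component impedances:
  R: Z = R = 3670 Ω
  L: Z = jωL = j·628.3·0.00301 = 0 + j1.891 Ω
Step 3 — Series combination: Z_total = R + L = 3670 + j1.891 Ω = 3670∠0.0° Ω.
Step 4 — Power factor: PF = cos(φ) = Re(Z)/|Z| = 3670/3670 = 1.
Step 5 — Type: Im(Z) = 1.891 ⇒ lagging (phase φ = 0.0°).

PF = 1 (lagging, φ = 0.0°)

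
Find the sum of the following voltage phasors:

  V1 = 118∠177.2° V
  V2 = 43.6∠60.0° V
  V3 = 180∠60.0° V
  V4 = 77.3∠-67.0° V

Step 1 — Convert each phasor to rectangular form:
  V1 = 118·(cos(177.2°) + j·sin(177.2°)) = -117.9 + j5.764 V
  V2 = 43.6·(cos(60.0°) + j·sin(60.0°)) = 21.8 + j37.76 V
  V3 = 180·(cos(60.0°) + j·sin(60.0°)) = 90 + j155.9 V
  V4 = 77.3·(cos(-67.0°) + j·sin(-67.0°)) = 30.2 - j71.16 V
Step 2 — Sum components: V_total = 24.14 + j128.3 V.
Step 3 — Convert to polar: |V_total| = 130.5 V, ∠V_total = 79.3°.

V_total = 130.5∠79.3° V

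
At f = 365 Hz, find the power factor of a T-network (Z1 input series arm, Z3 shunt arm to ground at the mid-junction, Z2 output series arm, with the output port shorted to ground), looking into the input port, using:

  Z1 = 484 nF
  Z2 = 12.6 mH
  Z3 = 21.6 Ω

Step 1 — Angular frequency: ω = 2π·f = 2π·365 = 2293 rad/s.
Step 2 — Component impedances:
  Z1: Z = 1/(jωC) = -j/(ω·C) = 0 - j900.9 Ω
  Z2: Z = jωL = j·2293·0.0126 = 0 + j28.9 Ω
  Z3: Z = R = 21.6 Ω
Step 3 — With the output port shorted to ground, the output series arm Z2 runs from the junction to ground; the shunt arm Z3 also runs from the junction to ground. They appear in parallel: Z3 || Z2 = 13.86 + j10.36 Ω.
Step 4 — Series with input arm Z1: Z_in = Z1 + (Z3 || Z2) = 13.86 - j890.6 Ω = 890.7∠-89.1° Ω.
Step 5 — Power factor: PF = cos(φ) = Re(Z)/|Z| = 13.86/890.7 = 0.01556.
Step 6 — Type: Im(Z) = -890.6 ⇒ leading (phase φ = -89.1°).

PF = 0.01556 (leading, φ = -89.1°)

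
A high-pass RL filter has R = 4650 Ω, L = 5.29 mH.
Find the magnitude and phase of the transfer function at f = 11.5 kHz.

Step 1 — Angular frequency: ω = 2π·1.15e+04 = 7.226e+04 rad/s.
Step 2 — Transfer function: H(jω) = jωL/(R + jωL).
Step 3 — Numerator jωL = j·382.2; denominator R + jωL = 4650 + j382.2.
Step 4 — H = 0.006712 + j0.08165.
Step 5 — Magnitude: |H| = 0.08193 (-21.7 dB); phase: φ = 85.3°.

|H| = 0.08193 (-21.7 dB), φ = 85.3°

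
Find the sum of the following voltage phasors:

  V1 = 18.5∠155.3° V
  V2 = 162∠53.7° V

Step 1 — Convert each phasor to rectangular form:
  V1 = 18.5·(cos(155.3°) + j·sin(155.3°)) = -16.81 + j7.731 V
  V2 = 162·(cos(53.7°) + j·sin(53.7°)) = 95.91 + j130.6 V
Step 2 — Sum components: V_total = 79.1 + j138.3 V.
Step 3 — Convert to polar: |V_total| = 159.3 V, ∠V_total = 60.2°.

V_total = 159.3∠60.2° V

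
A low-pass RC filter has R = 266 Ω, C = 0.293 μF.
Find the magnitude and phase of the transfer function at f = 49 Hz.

Step 1 — Angular frequency: ω = 2π·49 = 307.9 rad/s.
Step 2 — Transfer function: H(jω) = 1/(1 + jωRC).
Step 3 — Denominator: 1 + jωRC = 1 + j·307.9·266·2.93e-07 = 1 + j0.024.
Step 4 — H = 0.9994 - j0.02398.
Step 5 — Magnitude: |H| = 0.9997 (-0.0 dB); phase: φ = -1.4°.

|H| = 0.9997 (-0.0 dB), φ = -1.4°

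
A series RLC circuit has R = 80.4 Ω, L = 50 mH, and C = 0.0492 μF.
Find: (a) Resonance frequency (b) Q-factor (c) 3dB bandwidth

Step 1 — Resonance condition Im(Z)=0 gives ω₀ = 1/√(LC).
Step 2 — ω₀ = 1/√(0.05·4.92e-08) = 2.016e+04 rad/s.
Step 3 — f₀ = ω₀/(2π) = 3209 Hz.
Step 4 — Series Q: Q = ω₀L/R = 2.016e+04·0.05/80.4 = 12.54.
Step 5 — 3dB bandwidth: Δω = ω₀/Q = 1608 rad/s; BW = Δω/(2π) = 255.9 Hz.

(a) f₀ = 3209 Hz  (b) Q = 12.54  (c) BW = 255.9 Hz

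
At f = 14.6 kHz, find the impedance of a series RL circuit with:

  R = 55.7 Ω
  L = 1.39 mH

Step 1 — Angular frequency: ω = 2π·f = 2π·1.46e+04 = 9.173e+04 rad/s.
Step 2 — Component impedances:
  R: Z = R = 55.7 Ω
  L: Z = jωL = j·9.173e+04·0.00139 = 0 + j127.5 Ω
Step 3 — Series combination: Z_total = R + L = 55.7 + j127.5 Ω = 139.1∠66.4° Ω.

Z = 55.7 + j127.5 Ω = 139.1∠66.4° Ω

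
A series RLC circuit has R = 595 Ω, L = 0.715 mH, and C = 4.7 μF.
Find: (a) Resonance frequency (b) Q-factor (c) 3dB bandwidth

Step 1 — Resonance: ω₀ = 1/√(LC) = 1/√(0.000715·4.7e-06) = 1.725e+04 rad/s.
Step 2 — f₀ = ω₀/(2π) = 2745 Hz.
Step 3 — Series Q: Q = ω₀L/R = 1.725e+04·0.000715/595 = 0.02073.
Step 4 — Bandwidth: Δω = ω₀/Q = 8.322e+05 rad/s; BW = Δω/(2π) = 1.324e+05 Hz.

(a) f₀ = 2745 Hz  (b) Q = 0.02073  (c) BW = 1.324e+05 Hz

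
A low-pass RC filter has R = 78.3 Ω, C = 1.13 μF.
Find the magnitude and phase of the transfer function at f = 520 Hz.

Step 1 — Angular frequency: ω = 2π·520 = 3267 rad/s.
Step 2 — Transfer function: H(jω) = 1/(1 + jωRC).
Step 3 — Denominator: 1 + jωRC = 1 + j·3267·78.3·1.13e-06 = 1 + j0.2891.
Step 4 — H = 0.9229 - j0.2668.
Step 5 — Magnitude: |H| = 0.9607 (-0.3 dB); phase: φ = -16.1°.

|H| = 0.9607 (-0.3 dB), φ = -16.1°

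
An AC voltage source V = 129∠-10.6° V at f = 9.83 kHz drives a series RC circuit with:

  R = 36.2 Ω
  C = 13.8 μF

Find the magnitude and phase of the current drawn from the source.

Step 1 — Angular frequency: ω = 2π·f = 2π·9830 = 6.176e+04 rad/s.
Step 2 — Component impedances:
  R: Z = R = 36.2 Ω
  C: Z = 1/(jωC) = -j/(ω·C) = 0 - j1.173 Ω
Step 3 — Series combination: Z_total = R + C = 36.2 - j1.173 Ω = 36.22∠-1.9° Ω.
Step 4 — Source phasor: V = 129∠-10.6° V = 126.8 - j23.73 V.
Step 5 — Ohm's law: I = V / Z_total = (126.8 - j23.73) / (36.2 - j1.173) = 3.52 - j0.5414 A.
Step 6 — Convert to polar: |I| = 3.562 A, ∠I = -8.7°.

I = 3.562∠-8.7° A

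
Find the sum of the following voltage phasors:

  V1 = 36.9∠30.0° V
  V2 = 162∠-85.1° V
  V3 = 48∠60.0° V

Step 1 — Convert each phasor to rectangular form:
  V1 = 36.9·(cos(30.0°) + j·sin(30.0°)) = 31.96 + j18.45 V
  V2 = 162·(cos(-85.1°) + j·sin(-85.1°)) = 13.84 - j161.4 V
  V3 = 48·(cos(60.0°) + j·sin(60.0°)) = 24 + j41.57 V
Step 2 — Sum components: V_total = 69.79 - j101.4 V.
Step 3 — Convert to polar: |V_total| = 123.1 V, ∠V_total = -55.5°.

V_total = 123.1∠-55.5° V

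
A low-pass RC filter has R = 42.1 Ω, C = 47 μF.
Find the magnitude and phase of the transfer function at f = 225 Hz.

Step 1 — Angular frequency: ω = 2π·225 = 1414 rad/s.
Step 2 — Transfer function: H(jω) = 1/(1 + jωRC).
Step 3 — Denominator: 1 + jωRC = 1 + j·1414·42.1·4.7e-05 = 1 + j2.797.
Step 4 — H = 0.1133 - j0.317.
Step 5 — Magnitude: |H| = 0.3366 (-9.5 dB); phase: φ = -70.3°.

|H| = 0.3366 (-9.5 dB), φ = -70.3°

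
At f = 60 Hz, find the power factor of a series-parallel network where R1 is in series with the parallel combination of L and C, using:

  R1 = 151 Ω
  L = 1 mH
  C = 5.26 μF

Step 1 — Angular frequency: ω = 2π·f = 2π·60 = 377 rad/s.
Step 2 — Component impedances:
  R1: Z = R = 151 Ω
  L: Z = jωL = j·377·0.001 = 0 + j0.377 Ω
  C: Z = 1/(jωC) = -j/(ω·C) = 0 - j504.3 Ω
Step 3 — Parallel branch: L || C = 1/(1/L + 1/C) = 0 + j0.3773 Ω.
Step 4 — Series with R1: Z_total = R1 + (L || C) = 151 + j0.3773 Ω = 151∠0.1° Ω.
Step 5 — Power factor: PF = cos(φ) = Re(Z)/|Z| = 151/151 = 1.
Step 6 — Type: Im(Z) = 0.3773 ⇒ lagging (phase φ = 0.1°).

PF = 1 (lagging, φ = 0.1°)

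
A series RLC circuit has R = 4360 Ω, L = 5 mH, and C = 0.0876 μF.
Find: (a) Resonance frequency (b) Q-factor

Step 1 — Resonance condition Im(Z)=0 gives ω₀ = 1/√(LC).
Step 2 — ω₀ = 1/√(0.005·8.76e-08) = 4.778e+04 rad/s.
Step 3 — f₀ = ω₀/(2π) = 7605 Hz.
Step 4 — Series Q: Q = ω₀L/R = 4.778e+04·0.005/4360 = 0.0548.

(a) f₀ = 7605 Hz  (b) Q = 0.0548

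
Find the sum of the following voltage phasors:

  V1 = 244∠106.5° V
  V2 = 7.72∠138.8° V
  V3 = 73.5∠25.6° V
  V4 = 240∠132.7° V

Step 1 — Convert each phasor to rectangular form:
  V1 = 244·(cos(106.5°) + j·sin(106.5°)) = -69.3 + j234 V
  V2 = 7.72·(cos(138.8°) + j·sin(138.8°)) = -5.809 + j5.085 V
  V3 = 73.5·(cos(25.6°) + j·sin(25.6°)) = 66.28 + j31.76 V
  V4 = 240·(cos(132.7°) + j·sin(132.7°)) = -162.8 + j176.4 V
Step 2 — Sum components: V_total = -171.6 + j447.2 V.
Step 3 — Convert to polar: |V_total| = 479 V, ∠V_total = 111.0°.

V_total = 479∠111.0° V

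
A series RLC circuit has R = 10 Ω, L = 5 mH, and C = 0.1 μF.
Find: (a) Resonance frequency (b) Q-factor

Step 1 — Resonance condition Im(Z)=0 gives ω₀ = 1/√(LC).
Step 2 — ω₀ = 1/√(0.005·1e-07) = 4.472e+04 rad/s.
Step 3 — f₀ = ω₀/(2π) = 7118 Hz.
Step 4 — Series Q: Q = ω₀L/R = 4.472e+04·0.005/10 = 22.36.

(a) f₀ = 7118 Hz  (b) Q = 22.36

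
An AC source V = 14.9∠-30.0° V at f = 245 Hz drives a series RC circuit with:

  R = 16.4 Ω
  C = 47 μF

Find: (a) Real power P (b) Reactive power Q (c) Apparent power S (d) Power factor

Step 1 — Angular frequency: ω = 2π·f = 2π·245 = 1539 rad/s.
Step 2 — Component impedances:
  R: Z = R = 16.4 Ω
  C: Z = 1/(jωC) = -j/(ω·C) = 0 - j13.82 Ω
Step 3 — Series combination: Z_total = R + C = 16.4 - j13.82 Ω = 21.45∠-40.1° Ω.
Step 4 — Source phasor: V = 14.9∠-30.0° V = 12.9 - j7.45 V.
Step 5 — Current: I = V / Z = 0.6839 + j0.1221 A = 0.6947∠10.1° A.
Step 6 — Complex power: S = V·I* = 7.915 - j6.671 VA.
Step 7 — Real power: P = Re(S) = 7.915 W.
Step 8 — Reactive power: Q = Im(S) = -6.671 VAR.
Step 9 — Apparent power: |S| = 10.35 VA.
Step 10 — Power factor: PF = P/|S| = 0.7647 (leading).

(a) P = 7.915 W  (b) Q = -6.671 VAR  (c) S = 10.35 VA  (d) PF = 0.7647 (leading)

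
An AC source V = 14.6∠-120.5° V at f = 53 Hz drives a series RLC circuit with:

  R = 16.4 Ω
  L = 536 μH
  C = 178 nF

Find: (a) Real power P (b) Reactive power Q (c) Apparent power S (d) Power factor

Step 1 — Angular frequency: ω = 2π·f = 2π·53 = 333 rad/s.
Step 2 — Component impedances:
  R: Z = R = 16.4 Ω
  L: Z = jωL = j·333·0.000536 = 0 + j0.1785 Ω
  C: Z = 1/(jωC) = -j/(ω·C) = 0 - j1.687e+04 Ω
Step 3 — Series combination: Z_total = R + L + C = 16.4 - j1.687e+04 Ω = 1.687e+04∠-89.9° Ω.
Step 4 — Source phasor: V = 14.6∠-120.5° V = -7.41 - j12.58 V.
Step 5 — Current: I = V / Z = 0.0007453 - j0.00044 A = 0.0008654∠-30.6° A.
Step 6 — Complex power: S = V·I* = 1.228e-05 - j0.01264 VA.
Step 7 — Real power: P = Re(S) = 1.228e-05 W.
Step 8 — Reactive power: Q = Im(S) = -0.01264 VAR.
Step 9 — Apparent power: |S| = 0.01264 VA.
Step 10 — Power factor: PF = P/|S| = 0.0009721 (leading).

(a) P = 1.228e-05 W  (b) Q = -0.01264 VAR  (c) S = 0.01264 VA  (d) PF = 0.0009721 (leading)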